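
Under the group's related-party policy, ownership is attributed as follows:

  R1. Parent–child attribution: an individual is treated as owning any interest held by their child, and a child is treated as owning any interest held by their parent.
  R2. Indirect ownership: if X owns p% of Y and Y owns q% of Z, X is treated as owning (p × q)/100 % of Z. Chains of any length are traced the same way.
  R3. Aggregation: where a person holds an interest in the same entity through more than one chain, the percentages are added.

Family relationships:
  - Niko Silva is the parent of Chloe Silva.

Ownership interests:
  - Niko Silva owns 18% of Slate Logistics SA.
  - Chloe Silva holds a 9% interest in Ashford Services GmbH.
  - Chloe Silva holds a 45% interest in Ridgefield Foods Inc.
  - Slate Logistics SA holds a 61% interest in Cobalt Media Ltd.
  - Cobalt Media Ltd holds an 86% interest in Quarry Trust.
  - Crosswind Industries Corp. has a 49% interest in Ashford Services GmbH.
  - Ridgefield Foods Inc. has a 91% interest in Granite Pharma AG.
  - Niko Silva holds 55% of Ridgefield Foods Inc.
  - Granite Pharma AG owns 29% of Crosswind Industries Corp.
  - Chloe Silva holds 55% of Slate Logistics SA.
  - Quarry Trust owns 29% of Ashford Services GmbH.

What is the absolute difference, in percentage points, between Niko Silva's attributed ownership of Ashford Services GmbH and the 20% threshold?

By parent–child attribution (R1), Niko Silva is treated as also owning Chloe Silva's interest in Slate Logistics SA, giving 18% + 55% = 73%.
By parent–child attribution (R1), Niko Silva is treated as also owning Chloe Silva's interest in Ridgefield Foods Inc, giving 55% + 45% = 100%.
By parent–child attribution (R1), Niko Silva is treated as owning Chloe Silva's 9% interest in Ashford Services GmbH.
Chain via Slate Logistics SA → Cobalt Media Ltd → Quarry Trust (R2): 73% × 61% × 86% × 29% = 11.105782% of Ashford Services GmbH.
Chain via Ridgefield Foods Inc. → Granite Pharma AG → Crosswind Industries Corp. (R2): 100% × 91% × 29% × 49% = 12.9311% of Ashford Services GmbH.
Direct interest in Ashford Services GmbH: 9%.
Aggregating (R3): 11.105782% + 12.9311% + 9% = 33.036882%.
33.036882% exceeds the 20% threshold by 13.036882 percentage points.

13.036882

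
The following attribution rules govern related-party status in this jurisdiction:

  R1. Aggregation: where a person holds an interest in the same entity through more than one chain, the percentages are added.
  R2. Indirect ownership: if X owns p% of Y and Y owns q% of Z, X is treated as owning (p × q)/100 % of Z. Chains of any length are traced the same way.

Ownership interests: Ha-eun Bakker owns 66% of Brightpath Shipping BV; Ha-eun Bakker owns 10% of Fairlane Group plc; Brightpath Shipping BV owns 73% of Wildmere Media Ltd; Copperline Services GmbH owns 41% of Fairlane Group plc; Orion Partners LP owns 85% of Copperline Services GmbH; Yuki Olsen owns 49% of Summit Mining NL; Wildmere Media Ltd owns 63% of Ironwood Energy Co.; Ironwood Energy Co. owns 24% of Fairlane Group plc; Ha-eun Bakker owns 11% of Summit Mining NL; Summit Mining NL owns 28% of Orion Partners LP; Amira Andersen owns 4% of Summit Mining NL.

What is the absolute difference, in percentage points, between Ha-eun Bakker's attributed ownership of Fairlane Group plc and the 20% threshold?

1.641804

Chain via Brightpath Shipping BV → Wildmere Media Ltd → Ironwood Energy Co. (R2): 66% × 73% × 63% × 24% = 7.284816% of Fairlane Group plc.
Chain via Summit Mining NL → Orion Partners LP → Copperline Services GmbH (R2): 11% × 28% × 85% × 41% = 1.07338% of Fairlane Group plc.
Direct interest in Fairlane Group plc: 10%.
Aggregating (R1): 7.284816% + 1.07338% + 10% = 18.358196%.
18.358196% falls short of the 20% threshold by 1.641804 percentage points.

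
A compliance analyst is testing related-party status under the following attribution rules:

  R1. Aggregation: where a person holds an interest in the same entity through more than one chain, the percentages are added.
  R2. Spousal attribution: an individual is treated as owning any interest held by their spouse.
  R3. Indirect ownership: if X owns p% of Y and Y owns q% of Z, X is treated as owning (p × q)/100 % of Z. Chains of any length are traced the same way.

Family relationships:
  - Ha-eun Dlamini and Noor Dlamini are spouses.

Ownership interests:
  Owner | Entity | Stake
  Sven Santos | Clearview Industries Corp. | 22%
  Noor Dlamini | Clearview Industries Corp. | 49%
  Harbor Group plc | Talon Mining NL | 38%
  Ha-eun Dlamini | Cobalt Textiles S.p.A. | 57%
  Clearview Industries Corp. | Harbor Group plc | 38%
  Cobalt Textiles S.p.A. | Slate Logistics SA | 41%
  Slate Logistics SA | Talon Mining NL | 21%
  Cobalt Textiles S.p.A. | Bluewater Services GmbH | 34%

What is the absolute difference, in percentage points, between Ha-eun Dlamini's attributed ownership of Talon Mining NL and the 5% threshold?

6.9833

By spousal attribution (R2), Ha-eun Dlamini is treated as owning Noor Dlamini's 49% interest in Clearview Industries Corp.
Chain via Cobalt Textiles S.p.A. → Slate Logistics SA (R3): 57% × 41% × 21% = 4.9077% of Talon Mining NL.
Chain via Clearview Industries Corp. → Harbor Group plc (R3): 49% × 38% × 38% = 7.0756% of Talon Mining NL.
Aggregating (R1): 4.9077% + 7.0756% = 11.9833%.
11.9833% exceeds the 5% threshold by 6.9833 percentage points.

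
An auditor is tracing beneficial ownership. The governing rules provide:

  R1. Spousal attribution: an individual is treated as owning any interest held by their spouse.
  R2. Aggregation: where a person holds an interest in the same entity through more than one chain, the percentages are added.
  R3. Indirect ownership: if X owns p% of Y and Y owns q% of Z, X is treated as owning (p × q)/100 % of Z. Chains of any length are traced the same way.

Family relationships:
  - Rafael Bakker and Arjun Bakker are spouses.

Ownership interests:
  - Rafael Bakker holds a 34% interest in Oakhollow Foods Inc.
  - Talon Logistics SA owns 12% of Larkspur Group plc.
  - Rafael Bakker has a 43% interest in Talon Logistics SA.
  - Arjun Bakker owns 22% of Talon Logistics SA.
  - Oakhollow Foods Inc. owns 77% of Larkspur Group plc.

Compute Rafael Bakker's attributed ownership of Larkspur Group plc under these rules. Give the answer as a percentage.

By spousal attribution (R1), Rafael Bakker is treated as also owning Arjun Bakker's interest in Talon Logistics SA, giving 43% + 22% = 65%.
Chain via Oakhollow Foods Inc. (R3): 34% × 77% = 26.18% of Larkspur Group plc.
Chain via Talon Logistics SA (R3): 65% × 12% = 7.8% of Larkspur Group plc.
Aggregating (R2): 26.18% + 7.8% = 33.98%.

33.98%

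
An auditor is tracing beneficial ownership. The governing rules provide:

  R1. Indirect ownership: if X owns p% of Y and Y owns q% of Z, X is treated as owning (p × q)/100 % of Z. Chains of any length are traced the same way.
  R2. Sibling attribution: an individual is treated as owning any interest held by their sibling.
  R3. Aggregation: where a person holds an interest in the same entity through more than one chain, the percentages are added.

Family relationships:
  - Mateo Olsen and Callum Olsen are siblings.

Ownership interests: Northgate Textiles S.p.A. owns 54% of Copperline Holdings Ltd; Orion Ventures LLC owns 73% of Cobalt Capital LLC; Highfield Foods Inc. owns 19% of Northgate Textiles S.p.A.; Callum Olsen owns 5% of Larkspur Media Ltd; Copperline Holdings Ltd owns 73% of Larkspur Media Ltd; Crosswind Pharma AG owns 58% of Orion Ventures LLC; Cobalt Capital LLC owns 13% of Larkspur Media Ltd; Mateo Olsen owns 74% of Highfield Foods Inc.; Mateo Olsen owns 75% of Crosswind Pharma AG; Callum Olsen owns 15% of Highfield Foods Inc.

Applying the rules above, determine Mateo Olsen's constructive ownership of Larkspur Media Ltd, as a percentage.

15.794072%

By sibling attribution (R2), Mateo Olsen is treated as also owning Callum Olsen's interest in Highfield Foods Inc, giving 74% + 15% = 89%.
By sibling attribution (R2), Mateo Olsen is treated as owning Callum Olsen's 5% interest in Larkspur Media Ltd.
Chain via Crosswind Pharma AG → Orion Ventures LLC → Cobalt Capital LLC (R1): 75% × 58% × 73% × 13% = 4.12815% of Larkspur Media Ltd.
Chain via Highfield Foods Inc. → Northgate Textiles S.p.A. → Copperline Holdings Ltd (R1): 89% × 19% × 54% × 73% = 6.665922% of Larkspur Media Ltd.
Direct interest in Larkspur Media Ltd: 5%.
Aggregating (R3): 4.12815% + 6.665922% + 5% = 15.794072%.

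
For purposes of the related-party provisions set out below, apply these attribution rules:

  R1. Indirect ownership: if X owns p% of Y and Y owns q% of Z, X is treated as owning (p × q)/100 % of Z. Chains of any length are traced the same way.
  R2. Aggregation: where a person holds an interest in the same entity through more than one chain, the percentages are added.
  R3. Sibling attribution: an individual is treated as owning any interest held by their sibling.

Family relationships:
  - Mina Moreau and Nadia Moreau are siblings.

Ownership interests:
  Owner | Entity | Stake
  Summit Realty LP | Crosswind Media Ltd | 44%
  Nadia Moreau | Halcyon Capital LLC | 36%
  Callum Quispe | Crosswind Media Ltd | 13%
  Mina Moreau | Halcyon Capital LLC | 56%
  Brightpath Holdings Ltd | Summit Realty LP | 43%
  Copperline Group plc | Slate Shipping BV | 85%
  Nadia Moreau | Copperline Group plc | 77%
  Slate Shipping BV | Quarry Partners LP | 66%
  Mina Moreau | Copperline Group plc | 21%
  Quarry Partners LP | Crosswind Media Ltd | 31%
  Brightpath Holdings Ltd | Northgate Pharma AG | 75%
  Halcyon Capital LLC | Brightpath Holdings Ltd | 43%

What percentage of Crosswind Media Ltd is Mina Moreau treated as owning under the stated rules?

By sibling attribution (R3), Mina Moreau is treated as also owning Nadia Moreau's interest in Halcyon Capital LLC, giving 56% + 36% = 92%.
By sibling attribution (R3), Mina Moreau is treated as also owning Nadia Moreau's interest in Copperline Group plc, giving 21% + 77% = 98%.
Chain via Halcyon Capital LLC → Brightpath Holdings Ltd → Summit Realty LP (R1): 92% × 43% × 43% × 44% = 7.484752% of Crosswind Media Ltd.
Chain via Copperline Group plc → Slate Shipping BV → Quarry Partners LP (R1): 98% × 85% × 66% × 31% = 17.04318% of Crosswind Media Ltd.
Aggregating (R2): 7.484752% + 17.04318% = 24.527932%.

24.527932%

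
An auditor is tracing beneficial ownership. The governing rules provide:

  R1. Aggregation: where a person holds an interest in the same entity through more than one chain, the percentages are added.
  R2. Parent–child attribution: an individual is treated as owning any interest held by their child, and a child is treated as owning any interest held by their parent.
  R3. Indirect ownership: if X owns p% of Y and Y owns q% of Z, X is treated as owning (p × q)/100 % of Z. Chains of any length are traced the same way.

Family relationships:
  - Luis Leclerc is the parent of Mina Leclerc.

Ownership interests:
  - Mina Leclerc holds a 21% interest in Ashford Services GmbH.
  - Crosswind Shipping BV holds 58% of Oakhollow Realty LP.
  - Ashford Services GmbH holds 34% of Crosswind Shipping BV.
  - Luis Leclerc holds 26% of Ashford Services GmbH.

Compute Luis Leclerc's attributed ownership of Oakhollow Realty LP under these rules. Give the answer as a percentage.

By parent–child attribution (R2), Luis Leclerc is treated as also owning Mina Leclerc's interest in Ashford Services GmbH, giving 26% + 21% = 47%.
Chain via Ashford Services GmbH → Crosswind Shipping BV (R3): 47% × 34% × 58% = 9.2684% of Oakhollow Realty LP.

9.2684%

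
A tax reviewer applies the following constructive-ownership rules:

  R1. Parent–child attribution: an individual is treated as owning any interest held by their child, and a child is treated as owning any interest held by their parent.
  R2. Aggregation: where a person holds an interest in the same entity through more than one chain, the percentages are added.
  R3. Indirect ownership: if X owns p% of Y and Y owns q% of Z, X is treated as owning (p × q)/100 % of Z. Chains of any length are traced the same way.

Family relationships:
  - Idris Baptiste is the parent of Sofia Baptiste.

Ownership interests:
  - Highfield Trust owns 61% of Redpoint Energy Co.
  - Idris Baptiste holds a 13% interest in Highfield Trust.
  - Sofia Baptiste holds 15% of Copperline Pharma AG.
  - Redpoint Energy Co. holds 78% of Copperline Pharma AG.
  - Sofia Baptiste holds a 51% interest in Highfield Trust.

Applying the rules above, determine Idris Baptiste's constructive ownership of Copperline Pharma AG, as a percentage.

By parent–child attribution (R1), Idris Baptiste is treated as also owning Sofia Baptiste's interest in Highfield Trust, giving 13% + 51% = 64%.
By parent–child attribution (R1), Idris Baptiste is treated as owning Sofia Baptiste's 15% interest in Copperline Pharma AG.
Chain via Highfield Trust → Redpoint Energy Co. (R3): 64% × 61% × 78% = 30.4512% of Copperline Pharma AG.
Direct interest in Copperline Pharma AG: 15%.
Aggregating (R2): 30.4512% + 15% = 45.4512%.

45.4512%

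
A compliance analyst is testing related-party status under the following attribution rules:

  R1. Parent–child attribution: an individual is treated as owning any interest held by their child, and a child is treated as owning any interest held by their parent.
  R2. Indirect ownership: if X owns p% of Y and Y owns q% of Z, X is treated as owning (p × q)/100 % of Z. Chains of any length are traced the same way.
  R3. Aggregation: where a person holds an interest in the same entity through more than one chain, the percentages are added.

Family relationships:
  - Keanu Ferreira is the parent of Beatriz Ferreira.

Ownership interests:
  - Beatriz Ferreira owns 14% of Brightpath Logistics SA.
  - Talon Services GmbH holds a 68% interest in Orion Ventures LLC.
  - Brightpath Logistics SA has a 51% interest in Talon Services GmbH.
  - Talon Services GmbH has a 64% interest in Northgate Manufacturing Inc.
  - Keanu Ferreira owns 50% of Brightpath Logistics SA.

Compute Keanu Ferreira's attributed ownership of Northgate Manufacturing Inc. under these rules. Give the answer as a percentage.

20.8896%

By parent–child attribution (R1), Keanu Ferreira is treated as also owning Beatriz Ferreira's interest in Brightpath Logistics SA, giving 50% + 14% = 64%.
Chain via Brightpath Logistics SA → Talon Services GmbH (R2): 64% × 51% × 64% = 20.8896% of Northgate Manufacturing Inc.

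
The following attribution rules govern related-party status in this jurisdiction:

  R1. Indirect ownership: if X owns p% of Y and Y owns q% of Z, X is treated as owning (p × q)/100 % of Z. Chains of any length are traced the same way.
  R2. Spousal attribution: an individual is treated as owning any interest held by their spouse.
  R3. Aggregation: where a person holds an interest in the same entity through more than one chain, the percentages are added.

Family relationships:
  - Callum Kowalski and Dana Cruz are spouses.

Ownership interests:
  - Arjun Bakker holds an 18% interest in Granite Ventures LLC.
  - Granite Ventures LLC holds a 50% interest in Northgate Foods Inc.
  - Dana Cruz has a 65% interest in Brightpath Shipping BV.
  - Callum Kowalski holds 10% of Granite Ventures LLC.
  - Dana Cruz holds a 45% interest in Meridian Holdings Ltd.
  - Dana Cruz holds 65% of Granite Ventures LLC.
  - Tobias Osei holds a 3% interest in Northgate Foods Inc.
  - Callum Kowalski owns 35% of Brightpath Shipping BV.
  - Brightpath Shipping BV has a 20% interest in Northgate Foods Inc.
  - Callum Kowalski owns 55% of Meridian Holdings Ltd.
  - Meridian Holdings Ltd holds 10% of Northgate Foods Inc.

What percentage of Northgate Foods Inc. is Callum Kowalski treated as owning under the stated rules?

67.5%

By spousal attribution (R2), Callum Kowalski is treated as also owning Dana Cruz's interest in Meridian Holdings Ltd, giving 55% + 45% = 100%.
By spousal attribution (R2), Callum Kowalski is treated as also owning Dana Cruz's interest in Granite Ventures LLC, giving 10% + 65% = 75%.
By spousal attribution (R2), Callum Kowalski is treated as also owning Dana Cruz's interest in Brightpath Shipping BV, giving 35% + 65% = 100%.
Chain via Meridian Holdings Ltd (R1): 100% × 10% = 10% of Northgate Foods Inc.
Chain via Granite Ventures LLC (R1): 75% × 50% = 37.5% of Northgate Foods Inc.
Chain via Brightpath Shipping BV (R1): 100% × 20% = 20% of Northgate Foods Inc.
Aggregating (R3): 10% + 37.5% + 20% = 67.5%.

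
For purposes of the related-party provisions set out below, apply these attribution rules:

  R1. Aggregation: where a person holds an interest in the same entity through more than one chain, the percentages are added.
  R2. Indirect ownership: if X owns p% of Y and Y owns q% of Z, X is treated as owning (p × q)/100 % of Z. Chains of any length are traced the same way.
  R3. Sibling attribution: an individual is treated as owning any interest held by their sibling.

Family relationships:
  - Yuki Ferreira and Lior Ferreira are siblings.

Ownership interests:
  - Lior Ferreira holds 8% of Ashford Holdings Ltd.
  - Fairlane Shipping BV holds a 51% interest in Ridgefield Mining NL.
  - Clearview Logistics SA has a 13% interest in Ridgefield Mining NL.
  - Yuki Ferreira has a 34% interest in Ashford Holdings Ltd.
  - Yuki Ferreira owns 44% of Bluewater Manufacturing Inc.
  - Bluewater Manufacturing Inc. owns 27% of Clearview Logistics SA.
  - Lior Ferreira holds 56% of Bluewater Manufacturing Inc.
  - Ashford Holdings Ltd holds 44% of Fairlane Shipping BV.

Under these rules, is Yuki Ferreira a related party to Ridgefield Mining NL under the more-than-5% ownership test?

By sibling attribution (R3), Yuki Ferreira is treated as also owning Lior Ferreira's interest in Ashford Holdings Ltd, giving 34% + 8% = 42%.
By sibling attribution (R3), Yuki Ferreira is treated as also owning Lior Ferreira's interest in Bluewater Manufacturing Inc, giving 44% + 56% = 100%.
Chain via Ashford Holdings Ltd → Fairlane Shipping BV (R2): 42% × 44% × 51% = 9.4248% of Ridgefield Mining NL.
Chain via Bluewater Manufacturing Inc. → Clearview Logistics SA (R2): 100% × 27% × 13% = 3.51% of Ridgefield Mining NL.
Aggregating (R1): 9.4248% + 3.51% = 12.9348%.
12.9348% exceeds the 5% threshold, so Yuki is a related party to Ridgefield Mining NL.

Yes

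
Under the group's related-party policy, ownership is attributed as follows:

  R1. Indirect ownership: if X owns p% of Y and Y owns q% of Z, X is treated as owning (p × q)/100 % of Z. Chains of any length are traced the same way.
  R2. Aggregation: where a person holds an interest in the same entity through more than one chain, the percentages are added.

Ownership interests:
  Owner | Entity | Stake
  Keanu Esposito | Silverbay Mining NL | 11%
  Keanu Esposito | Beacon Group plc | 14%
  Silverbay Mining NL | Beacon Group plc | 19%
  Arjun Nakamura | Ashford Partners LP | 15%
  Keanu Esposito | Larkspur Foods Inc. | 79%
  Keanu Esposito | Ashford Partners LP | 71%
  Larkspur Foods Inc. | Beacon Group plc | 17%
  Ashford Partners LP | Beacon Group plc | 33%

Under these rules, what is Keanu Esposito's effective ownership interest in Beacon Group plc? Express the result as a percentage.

52.95%

Chain via Ashford Partners LP (R1): 71% × 33% = 23.43% of Beacon Group plc.
Chain via Silverbay Mining NL (R1): 11% × 19% = 2.09% of Beacon Group plc.
Chain via Larkspur Foods Inc. (R1): 79% × 17% = 13.43% of Beacon Group plc.
Direct interest in Beacon Group plc: 14%.
Aggregating (R2): 23.43% + 2.09% + 13.43% + 14% = 52.95%.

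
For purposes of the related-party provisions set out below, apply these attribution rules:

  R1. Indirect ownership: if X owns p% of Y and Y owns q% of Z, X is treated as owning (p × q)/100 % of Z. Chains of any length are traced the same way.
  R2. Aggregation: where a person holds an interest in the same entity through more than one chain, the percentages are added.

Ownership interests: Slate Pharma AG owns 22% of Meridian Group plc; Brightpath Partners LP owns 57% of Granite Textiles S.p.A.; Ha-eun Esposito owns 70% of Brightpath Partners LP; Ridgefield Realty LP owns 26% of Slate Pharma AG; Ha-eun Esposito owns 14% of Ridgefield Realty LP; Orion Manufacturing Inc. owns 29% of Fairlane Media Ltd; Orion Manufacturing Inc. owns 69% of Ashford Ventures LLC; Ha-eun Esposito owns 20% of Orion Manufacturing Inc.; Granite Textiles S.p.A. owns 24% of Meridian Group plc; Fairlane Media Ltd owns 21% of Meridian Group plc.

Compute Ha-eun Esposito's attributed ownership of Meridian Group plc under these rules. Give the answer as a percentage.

11.5948%

Chain via Brightpath Partners LP → Granite Textiles S.p.A. (R1): 70% × 57% × 24% = 9.576% of Meridian Group plc.
Chain via Orion Manufacturing Inc. → Fairlane Media Ltd (R1): 20% × 29% × 21% = 1.218% of Meridian Group plc.
Chain via Ridgefield Realty LP → Slate Pharma AG (R1): 14% × 26% × 22% = 0.8008% of Meridian Group plc.
Aggregating (R2): 9.576% + 1.218% + 0.8008% = 11.5948%.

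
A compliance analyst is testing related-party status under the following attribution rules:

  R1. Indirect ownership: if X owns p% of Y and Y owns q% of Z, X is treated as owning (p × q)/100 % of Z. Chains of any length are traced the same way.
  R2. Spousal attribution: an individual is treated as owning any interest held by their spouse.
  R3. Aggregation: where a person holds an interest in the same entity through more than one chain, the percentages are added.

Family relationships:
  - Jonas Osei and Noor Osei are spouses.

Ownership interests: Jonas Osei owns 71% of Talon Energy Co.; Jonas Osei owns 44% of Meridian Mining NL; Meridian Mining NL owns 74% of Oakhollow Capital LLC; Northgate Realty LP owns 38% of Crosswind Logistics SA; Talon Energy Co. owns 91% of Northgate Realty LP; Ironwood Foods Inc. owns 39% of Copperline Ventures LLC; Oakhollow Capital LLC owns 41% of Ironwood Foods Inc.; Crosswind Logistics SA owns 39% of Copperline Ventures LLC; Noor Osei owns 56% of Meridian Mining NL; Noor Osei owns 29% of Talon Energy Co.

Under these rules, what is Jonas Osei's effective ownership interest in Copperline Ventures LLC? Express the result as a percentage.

By spousal attribution (R2), Jonas Osei is treated as also owning Noor Osei's interest in Talon Energy Co, giving 71% + 29% = 100%.
By spousal attribution (R2), Jonas Osei is treated as also owning Noor Osei's interest in Meridian Mining NL, giving 44% + 56% = 100%.
Chain via Talon Energy Co. → Northgate Realty LP → Crosswind Logistics SA (R1): 100% × 91% × 38% × 39% = 13.4862% of Copperline Ventures LLC.
Chain via Meridian Mining NL → Oakhollow Capital LLC → Ironwood Foods Inc. (R1): 100% × 74% × 41% × 39% = 11.8326% of Copperline Ventures LLC.
Aggregating (R3): 13.4862% + 11.8326% = 25.3188%.

25.3188%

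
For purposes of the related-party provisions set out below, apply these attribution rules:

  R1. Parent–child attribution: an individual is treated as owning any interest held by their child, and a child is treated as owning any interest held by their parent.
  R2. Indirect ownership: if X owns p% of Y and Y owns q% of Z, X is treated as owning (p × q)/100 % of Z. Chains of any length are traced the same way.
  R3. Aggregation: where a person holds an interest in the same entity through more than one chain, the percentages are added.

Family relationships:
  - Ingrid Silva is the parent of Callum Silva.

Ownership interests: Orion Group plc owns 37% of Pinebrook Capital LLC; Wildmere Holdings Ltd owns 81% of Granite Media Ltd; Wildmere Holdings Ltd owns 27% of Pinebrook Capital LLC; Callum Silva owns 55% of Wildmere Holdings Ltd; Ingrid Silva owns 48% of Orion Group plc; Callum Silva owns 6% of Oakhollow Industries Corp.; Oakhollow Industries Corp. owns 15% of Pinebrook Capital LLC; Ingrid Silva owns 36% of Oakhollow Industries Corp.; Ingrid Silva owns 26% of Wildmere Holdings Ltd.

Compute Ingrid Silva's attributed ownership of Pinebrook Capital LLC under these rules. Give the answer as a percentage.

45.93%

By parent–child attribution (R1), Ingrid Silva is treated as also owning Callum Silva's interest in Oakhollow Industries Corp, giving 36% + 6% = 42%.
By parent–child attribution (R1), Ingrid Silva is treated as also owning Callum Silva's interest in Wildmere Holdings Ltd, giving 26% + 55% = 81%.
Chain via Orion Group plc (R2): 48% × 37% = 17.76% of Pinebrook Capital LLC.
Chain via Oakhollow Industries Corp. (R2): 42% × 15% = 6.3% of Pinebrook Capital LLC.
Chain via Wildmere Holdings Ltd (R2): 81% × 27% = 21.87% of Pinebrook Capital LLC.
Aggregating (R3): 17.76% + 6.3% + 21.87% = 45.93%.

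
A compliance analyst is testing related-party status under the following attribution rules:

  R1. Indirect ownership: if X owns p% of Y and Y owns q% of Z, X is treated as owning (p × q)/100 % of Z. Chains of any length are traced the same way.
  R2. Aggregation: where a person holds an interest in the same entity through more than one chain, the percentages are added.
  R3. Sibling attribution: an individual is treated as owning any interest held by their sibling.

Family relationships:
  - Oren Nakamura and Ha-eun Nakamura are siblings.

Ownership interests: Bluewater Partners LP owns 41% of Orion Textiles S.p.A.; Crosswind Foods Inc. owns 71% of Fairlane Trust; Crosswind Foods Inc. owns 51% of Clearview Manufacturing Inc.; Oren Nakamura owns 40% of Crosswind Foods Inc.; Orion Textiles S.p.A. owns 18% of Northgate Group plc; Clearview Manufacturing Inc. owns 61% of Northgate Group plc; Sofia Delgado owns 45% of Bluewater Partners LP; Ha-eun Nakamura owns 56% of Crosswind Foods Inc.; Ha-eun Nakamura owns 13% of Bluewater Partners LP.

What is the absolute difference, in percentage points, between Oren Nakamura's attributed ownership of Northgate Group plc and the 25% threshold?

By sibling attribution (R3), Oren Nakamura is treated as also owning Ha-eun Nakamura's interest in Crosswind Foods Inc, giving 40% + 56% = 96%.
By sibling attribution (R3), Oren Nakamura is treated as owning Ha-eun Nakamura's 13% interest in Bluewater Partners LP.
Chain via Crosswind Foods Inc. → Clearview Manufacturing Inc. (R1): 96% × 51% × 61% = 29.8656% of Northgate Group plc.
Chain via Bluewater Partners LP → Orion Textiles S.p.A. (R1): 13% × 41% × 18% = 0.9594% of Northgate Group plc.
Aggregating (R2): 29.8656% + 0.9594% = 30.825%.
30.825% exceeds the 25% threshold by 5.825 percentage points.

5.825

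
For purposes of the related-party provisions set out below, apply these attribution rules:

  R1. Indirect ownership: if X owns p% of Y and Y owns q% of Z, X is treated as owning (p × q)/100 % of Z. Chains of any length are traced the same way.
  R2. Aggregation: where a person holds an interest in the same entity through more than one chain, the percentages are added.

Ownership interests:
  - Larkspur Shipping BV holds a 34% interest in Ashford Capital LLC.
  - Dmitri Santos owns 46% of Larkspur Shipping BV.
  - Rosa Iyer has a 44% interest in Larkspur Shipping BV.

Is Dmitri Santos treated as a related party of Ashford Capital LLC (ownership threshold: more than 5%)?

Yes

Chain via Larkspur Shipping BV (R1): 46% × 34% = 15.64% of Ashford Capital LLC.
15.64% exceeds the 5% threshold, so Dmitri is a related party to Ashford Capital LLC.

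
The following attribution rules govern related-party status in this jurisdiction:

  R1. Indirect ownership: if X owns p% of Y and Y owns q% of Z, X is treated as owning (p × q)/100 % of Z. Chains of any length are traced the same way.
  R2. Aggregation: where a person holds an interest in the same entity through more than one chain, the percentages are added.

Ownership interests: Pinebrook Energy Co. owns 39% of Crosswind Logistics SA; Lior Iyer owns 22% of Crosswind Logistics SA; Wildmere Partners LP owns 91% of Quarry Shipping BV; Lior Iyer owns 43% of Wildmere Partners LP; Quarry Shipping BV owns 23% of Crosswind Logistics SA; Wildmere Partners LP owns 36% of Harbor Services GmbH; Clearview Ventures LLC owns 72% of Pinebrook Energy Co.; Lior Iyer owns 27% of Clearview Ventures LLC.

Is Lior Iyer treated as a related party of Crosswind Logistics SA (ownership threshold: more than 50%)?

No

Chain via Wildmere Partners LP → Quarry Shipping BV (R1): 43% × 91% × 23% = 8.9999% of Crosswind Logistics SA.
Chain via Clearview Ventures LLC → Pinebrook Energy Co. (R1): 27% × 72% × 39% = 7.5816% of Crosswind Logistics SA.
Direct interest in Crosswind Logistics SA: 22%.
Aggregating (R2): 8.9999% + 7.5816% + 22% = 38.5815%.
38.5815% does not exceed the 50% threshold, so Lior is not a related party to Crosswind Logistics SA.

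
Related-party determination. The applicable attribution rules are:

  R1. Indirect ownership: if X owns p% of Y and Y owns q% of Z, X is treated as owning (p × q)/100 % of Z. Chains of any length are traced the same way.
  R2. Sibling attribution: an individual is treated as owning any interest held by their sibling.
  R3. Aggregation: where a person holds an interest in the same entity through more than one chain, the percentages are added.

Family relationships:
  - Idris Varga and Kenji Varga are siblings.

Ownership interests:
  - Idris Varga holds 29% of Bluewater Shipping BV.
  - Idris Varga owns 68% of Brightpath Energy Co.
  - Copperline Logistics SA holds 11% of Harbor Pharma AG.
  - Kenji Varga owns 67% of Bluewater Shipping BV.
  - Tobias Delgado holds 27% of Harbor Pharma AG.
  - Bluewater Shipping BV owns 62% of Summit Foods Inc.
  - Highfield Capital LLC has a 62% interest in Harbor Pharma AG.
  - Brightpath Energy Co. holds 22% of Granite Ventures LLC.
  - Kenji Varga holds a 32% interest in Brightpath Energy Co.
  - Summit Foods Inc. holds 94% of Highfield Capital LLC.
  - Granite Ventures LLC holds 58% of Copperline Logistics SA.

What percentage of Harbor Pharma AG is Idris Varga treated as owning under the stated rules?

By sibling attribution (R2), Idris Varga is treated as also owning Kenji Varga's interest in Bluewater Shipping BV, giving 29% + 67% = 96%.
By sibling attribution (R2), Idris Varga is treated as also owning Kenji Varga's interest in Brightpath Energy Co, giving 68% + 32% = 100%.
Chain via Bluewater Shipping BV → Summit Foods Inc. → Highfield Capital LLC (R1): 96% × 62% × 94% × 62% = 34.688256% of Harbor Pharma AG.
Chain via Brightpath Energy Co. → Granite Ventures LLC → Copperline Logistics SA (R1): 100% × 22% × 58% × 11% = 1.4036% of Harbor Pharma AG.
Aggregating (R3): 34.688256% + 1.4036% = 36.091856%.

36.091856%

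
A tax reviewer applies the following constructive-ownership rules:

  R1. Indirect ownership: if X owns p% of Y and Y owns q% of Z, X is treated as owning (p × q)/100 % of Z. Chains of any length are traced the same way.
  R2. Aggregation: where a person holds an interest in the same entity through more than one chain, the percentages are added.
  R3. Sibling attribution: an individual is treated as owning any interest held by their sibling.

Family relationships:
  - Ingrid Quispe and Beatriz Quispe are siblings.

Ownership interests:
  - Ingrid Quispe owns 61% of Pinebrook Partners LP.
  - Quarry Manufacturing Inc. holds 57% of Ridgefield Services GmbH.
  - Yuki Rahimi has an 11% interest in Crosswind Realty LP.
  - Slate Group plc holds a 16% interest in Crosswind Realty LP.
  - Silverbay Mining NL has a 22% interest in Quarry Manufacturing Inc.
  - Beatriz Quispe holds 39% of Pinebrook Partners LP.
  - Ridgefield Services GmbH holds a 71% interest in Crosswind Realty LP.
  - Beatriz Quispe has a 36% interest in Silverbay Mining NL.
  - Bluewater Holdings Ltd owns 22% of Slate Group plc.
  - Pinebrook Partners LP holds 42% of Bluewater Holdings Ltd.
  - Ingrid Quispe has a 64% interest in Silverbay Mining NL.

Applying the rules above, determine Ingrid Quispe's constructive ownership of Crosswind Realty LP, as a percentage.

By sibling attribution (R3), Ingrid Quispe is treated as also owning Beatriz Quispe's interest in Pinebrook Partners LP, giving 61% + 39% = 100%.
By sibling attribution (R3), Ingrid Quispe is treated as also owning Beatriz Quispe's interest in Silverbay Mining NL, giving 64% + 36% = 100%.
Chain via Pinebrook Partners LP → Bluewater Holdings Ltd → Slate Group plc (R1): 100% × 42% × 22% × 16% = 1.4784% of Crosswind Realty LP.
Chain via Silverbay Mining NL → Quarry Manufacturing Inc. → Ridgefield Services GmbH (R1): 100% × 22% × 57% × 71% = 8.9034% of Crosswind Realty LP.
Aggregating (R2): 1.4784% + 8.9034% = 10.3818%.

10.3818%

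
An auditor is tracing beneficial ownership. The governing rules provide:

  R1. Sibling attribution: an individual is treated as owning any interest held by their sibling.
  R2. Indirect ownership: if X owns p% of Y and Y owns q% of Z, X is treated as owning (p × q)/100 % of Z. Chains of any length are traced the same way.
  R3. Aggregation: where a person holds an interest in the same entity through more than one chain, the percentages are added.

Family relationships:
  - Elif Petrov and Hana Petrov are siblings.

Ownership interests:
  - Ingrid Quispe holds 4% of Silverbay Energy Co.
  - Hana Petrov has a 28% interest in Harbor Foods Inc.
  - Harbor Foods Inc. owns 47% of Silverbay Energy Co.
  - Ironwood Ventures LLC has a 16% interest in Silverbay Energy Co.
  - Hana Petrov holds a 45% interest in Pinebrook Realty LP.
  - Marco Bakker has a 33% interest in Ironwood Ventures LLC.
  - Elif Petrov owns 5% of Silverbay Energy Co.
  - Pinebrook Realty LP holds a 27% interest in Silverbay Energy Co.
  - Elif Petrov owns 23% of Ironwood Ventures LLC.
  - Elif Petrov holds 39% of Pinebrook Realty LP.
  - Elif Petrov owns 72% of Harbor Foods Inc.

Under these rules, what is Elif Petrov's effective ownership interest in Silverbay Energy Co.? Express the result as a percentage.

By sibling attribution (R1), Elif Petrov is treated as also owning Hana Petrov's interest in Pinebrook Realty LP, giving 39% + 45% = 84%.
By sibling attribution (R1), Elif Petrov is treated as also owning Hana Petrov's interest in Harbor Foods Inc, giving 72% + 28% = 100%.
Chain via Pinebrook Realty LP (R2): 84% × 27% = 22.68% of Silverbay Energy Co.
Chain via Harbor Foods Inc. (R2): 100% × 47% = 47% of Silverbay Energy Co.
Chain via Ironwood Ventures LLC (R2): 23% × 16% = 3.68% of Silverbay Energy Co.
Direct interest in Silverbay Energy Co: 5%.
Aggregating (R3): 22.68% + 47% + 3.68% + 5% = 78.36%.

78.36%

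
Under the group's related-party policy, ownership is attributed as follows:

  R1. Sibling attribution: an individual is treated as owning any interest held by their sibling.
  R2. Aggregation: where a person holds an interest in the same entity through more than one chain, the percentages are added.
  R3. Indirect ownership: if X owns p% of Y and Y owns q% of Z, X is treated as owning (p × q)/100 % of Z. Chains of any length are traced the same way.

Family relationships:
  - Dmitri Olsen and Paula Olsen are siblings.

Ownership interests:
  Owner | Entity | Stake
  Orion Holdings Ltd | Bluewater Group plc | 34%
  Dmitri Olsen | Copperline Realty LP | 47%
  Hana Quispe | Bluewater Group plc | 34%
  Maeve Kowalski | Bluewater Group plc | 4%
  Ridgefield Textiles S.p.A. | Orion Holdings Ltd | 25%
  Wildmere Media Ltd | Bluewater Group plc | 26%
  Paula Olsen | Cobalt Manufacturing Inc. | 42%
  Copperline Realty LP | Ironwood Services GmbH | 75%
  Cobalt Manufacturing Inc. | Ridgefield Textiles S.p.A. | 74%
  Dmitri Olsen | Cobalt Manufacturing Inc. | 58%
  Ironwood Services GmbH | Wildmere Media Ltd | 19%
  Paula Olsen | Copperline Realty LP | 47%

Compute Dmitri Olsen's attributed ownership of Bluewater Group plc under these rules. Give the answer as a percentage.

By sibling attribution (R1), Dmitri Olsen is treated as also owning Paula Olsen's interest in Cobalt Manufacturing Inc, giving 58% + 42% = 100%.
By sibling attribution (R1), Dmitri Olsen is treated as also owning Paula Olsen's interest in Copperline Realty LP, giving 47% + 47% = 94%.
Chain via Cobalt Manufacturing Inc. → Ridgefield Textiles S.p.A. → Orion Holdings Ltd (R3): 100% × 74% × 25% × 34% = 6.29% of Bluewater Group plc.
Chain via Copperline Realty LP → Ironwood Services GmbH → Wildmere Media Ltd (R3): 94% × 75% × 19% × 26% = 3.4827% of Bluewater Group plc.
Aggregating (R2): 6.29% + 3.4827% = 9.7727%.

9.7727%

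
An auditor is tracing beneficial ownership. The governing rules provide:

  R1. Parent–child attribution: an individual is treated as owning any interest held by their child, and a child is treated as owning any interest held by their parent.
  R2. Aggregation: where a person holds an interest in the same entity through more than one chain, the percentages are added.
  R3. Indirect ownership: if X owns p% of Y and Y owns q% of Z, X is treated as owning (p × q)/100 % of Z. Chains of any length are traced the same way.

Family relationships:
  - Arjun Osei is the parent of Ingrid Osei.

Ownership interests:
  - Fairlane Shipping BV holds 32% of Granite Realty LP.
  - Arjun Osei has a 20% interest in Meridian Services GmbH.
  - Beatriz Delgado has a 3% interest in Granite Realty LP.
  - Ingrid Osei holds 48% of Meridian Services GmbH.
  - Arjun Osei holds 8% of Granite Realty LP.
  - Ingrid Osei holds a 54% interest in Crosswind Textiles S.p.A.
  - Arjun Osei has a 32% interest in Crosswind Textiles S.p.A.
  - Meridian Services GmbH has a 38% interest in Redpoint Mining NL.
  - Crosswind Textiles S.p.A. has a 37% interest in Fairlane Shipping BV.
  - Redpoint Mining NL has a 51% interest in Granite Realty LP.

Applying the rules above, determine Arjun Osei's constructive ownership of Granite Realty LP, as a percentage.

By parent–child attribution (R1), Arjun Osei is treated as also owning Ingrid Osei's interest in Meridian Services GmbH, giving 20% + 48% = 68%.
By parent–child attribution (R1), Arjun Osei is treated as also owning Ingrid Osei's interest in Crosswind Textiles S.p.A, giving 32% + 54% = 86%.
Chain via Meridian Services GmbH → Redpoint Mining NL (R3): 68% × 38% × 51% = 13.1784% of Granite Realty LP.
Chain via Crosswind Textiles S.p.A. → Fairlane Shipping BV (R3): 86% × 37% × 32% = 10.1824% of Granite Realty LP.
Direct interest in Granite Realty LP: 8%.
Aggregating (R2): 13.1784% + 10.1824% + 8% = 31.3608%.

31.3608%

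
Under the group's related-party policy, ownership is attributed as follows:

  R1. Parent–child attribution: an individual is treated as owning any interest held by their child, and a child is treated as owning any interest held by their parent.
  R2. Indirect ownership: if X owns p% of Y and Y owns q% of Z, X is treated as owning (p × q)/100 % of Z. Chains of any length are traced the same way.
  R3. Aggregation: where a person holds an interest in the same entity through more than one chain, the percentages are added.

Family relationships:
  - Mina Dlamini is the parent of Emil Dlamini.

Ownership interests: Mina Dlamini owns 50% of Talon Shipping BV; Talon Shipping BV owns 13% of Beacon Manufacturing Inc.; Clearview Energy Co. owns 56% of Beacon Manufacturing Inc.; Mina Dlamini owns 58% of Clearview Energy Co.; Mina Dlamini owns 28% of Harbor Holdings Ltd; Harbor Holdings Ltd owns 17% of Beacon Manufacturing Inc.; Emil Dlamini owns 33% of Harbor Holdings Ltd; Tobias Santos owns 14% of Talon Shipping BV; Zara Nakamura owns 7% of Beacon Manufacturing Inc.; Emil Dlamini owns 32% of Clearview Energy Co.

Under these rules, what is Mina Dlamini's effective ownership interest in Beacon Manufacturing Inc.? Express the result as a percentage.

67.27%

By parent–child attribution (R1), Mina Dlamini is treated as also owning Emil Dlamini's interest in Clearview Energy Co, giving 58% + 32% = 90%.
By parent–child attribution (R1), Mina Dlamini is treated as also owning Emil Dlamini's interest in Harbor Holdings Ltd, giving 28% + 33% = 61%.
Chain via Talon Shipping BV (R2): 50% × 13% = 6.5% of Beacon Manufacturing Inc.
Chain via Clearview Energy Co. (R2): 90% × 56% = 50.4% of Beacon Manufacturing Inc.
Chain via Harbor Holdings Ltd (R2): 61% × 17% = 10.37% of Beacon Manufacturing Inc.
Aggregating (R3): 6.5% + 50.4% + 10.37% = 67.27%.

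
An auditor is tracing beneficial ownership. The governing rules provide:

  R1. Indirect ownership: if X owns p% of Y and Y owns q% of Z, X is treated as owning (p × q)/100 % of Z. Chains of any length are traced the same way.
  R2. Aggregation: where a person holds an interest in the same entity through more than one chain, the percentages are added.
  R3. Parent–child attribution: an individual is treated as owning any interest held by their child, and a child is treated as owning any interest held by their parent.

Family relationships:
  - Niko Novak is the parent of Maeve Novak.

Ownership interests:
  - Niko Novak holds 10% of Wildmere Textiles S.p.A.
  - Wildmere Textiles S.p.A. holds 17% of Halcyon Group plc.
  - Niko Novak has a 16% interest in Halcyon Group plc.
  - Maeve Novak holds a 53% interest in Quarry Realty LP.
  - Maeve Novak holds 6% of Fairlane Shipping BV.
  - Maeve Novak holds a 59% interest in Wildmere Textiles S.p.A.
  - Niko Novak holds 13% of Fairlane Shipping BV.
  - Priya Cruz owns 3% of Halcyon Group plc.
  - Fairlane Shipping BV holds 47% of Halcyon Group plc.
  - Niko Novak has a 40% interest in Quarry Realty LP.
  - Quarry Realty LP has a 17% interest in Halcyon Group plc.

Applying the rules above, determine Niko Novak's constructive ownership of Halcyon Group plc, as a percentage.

By parent–child attribution (R3), Niko Novak is treated as also owning Maeve Novak's interest in Fairlane Shipping BV, giving 13% + 6% = 19%.
By parent–child attribution (R3), Niko Novak is treated as also owning Maeve Novak's interest in Quarry Realty LP, giving 40% + 53% = 93%.
By parent–child attribution (R3), Niko Novak is treated as also owning Maeve Novak's interest in Wildmere Textiles S.p.A, giving 10% + 59% = 69%.
Chain via Fairlane Shipping BV (R1): 19% × 47% = 8.93% of Halcyon Group plc.
Chain via Quarry Realty LP (R1): 93% × 17% = 15.81% of Halcyon Group plc.
Chain via Wildmere Textiles S.p.A. (R1): 69% × 17% = 11.73% of Halcyon Group plc.
Direct interest in Halcyon Group plc: 16%.
Aggregating (R2): 8.93% + 15.81% + 11.73% + 16% = 52.47%.

52.47%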